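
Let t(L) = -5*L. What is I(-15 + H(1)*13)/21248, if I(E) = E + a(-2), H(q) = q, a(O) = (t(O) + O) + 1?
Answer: 7/21248 ≈ 0.00032944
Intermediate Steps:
a(O) = 1 - 4*O (a(O) = (-5*O + O) + 1 = -4*O + 1 = 1 - 4*O)
I(E) = 9 + E (I(E) = E + (1 - 4*(-2)) = E + (1 + 8) = E + 9 = 9 + E)
I(-15 + H(1)*13)/21248 = (9 + (-15 + 1*13))/21248 = (9 + (-15 + 13))*(1/21248) = (9 - 2)*(1/21248) = 7*(1/21248) = 7/21248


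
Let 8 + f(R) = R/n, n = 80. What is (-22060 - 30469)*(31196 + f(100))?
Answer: -6553360453/4 ≈ -1.6383e+9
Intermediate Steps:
f(R) = -8 + R/80
(-22060 - 30469)*(31196 + f(100)) = (-22060 - 30469)*(31196 + (-8 + (1/80)*100)) = -52529*(31196 + (-8 + 5/4)) = -52529*(31196 - 27/4) = -52529*124757/4 = -6553360453/4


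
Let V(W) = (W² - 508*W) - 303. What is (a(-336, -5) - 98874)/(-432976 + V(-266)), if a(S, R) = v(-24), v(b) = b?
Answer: 98898/227395 ≈ 0.43492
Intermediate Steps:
a(S, R) = -24
V(W) = -303 + W² - 508*W
(a(-336, -5) - 98874)/(-432976 + V(-266)) = (-24 - 98874)/(-432976 + (-303 + (-266)² - 508*(-266))) = -98898/(-432976 + (-303 + 70756 + 135128)) = -98898/(-432976 + 205581) = -98898/(-227395) = -98898*(-1/227395) = 98898/227395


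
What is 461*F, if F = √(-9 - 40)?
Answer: 3227*I ≈ 3227.0*I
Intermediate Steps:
F = 7*I (F = √(-49) = 7*I ≈ 7.0*I)
461*F = 461*(7*I) = 3227*I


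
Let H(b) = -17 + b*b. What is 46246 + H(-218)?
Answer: 93753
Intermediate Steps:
H(b) = -17 + b**2
46246 + H(-218) = 46246 + (-17 + (-218)**2) = 46246 + (-17 + 47524) = 46246 + 47507 = 93753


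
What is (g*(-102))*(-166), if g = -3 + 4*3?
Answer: 152388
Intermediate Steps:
g = 9 (g = -3 + 12 = 9)
(g*(-102))*(-166) = (9*(-102))*(-166) = -918*(-166) = 152388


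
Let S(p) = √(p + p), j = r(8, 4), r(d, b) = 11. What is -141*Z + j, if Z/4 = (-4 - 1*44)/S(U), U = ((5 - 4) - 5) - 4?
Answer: 11 - 6768*I ≈ 11.0 - 6768.0*I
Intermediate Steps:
U = -8 (U = (1 - 5) - 4 = -4 - 4 = -8)
j = 11
S(p) = √2*√p (S(p) = √(2*p) = √2*√p)
Z = 48*I (Z = 4*((-4 - 1*44)/((√2*√(-8)))) = 4*((-4 - 44)/((√2*(2*I*√2)))) = 4*(-48*(-I/4)) = 4*(-(-12)*I) = 4*(12*I) = 48*I ≈ 48.0*I)
-141*Z + j = -6768*I + 11 = 11 - 6768*I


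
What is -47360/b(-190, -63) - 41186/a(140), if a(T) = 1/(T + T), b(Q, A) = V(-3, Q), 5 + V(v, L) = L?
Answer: -449741648/39 ≈ -1.1532e+7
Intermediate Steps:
V(v, L) = -5 + L
b(Q, A) = -5 + Q
a(T) = 1/(2*T)
-47360/b(-190, -63) - 41186/a(140) = -47360/(-5 - 190) - 41186/((½)/140) = -47360/(-195) - 41186/((½)*(1/140)) = -47360*(-1/195) - 41186/1/280 = 9472/39 - 41186*280 = 9472/39 - 11532080 = -449741648/39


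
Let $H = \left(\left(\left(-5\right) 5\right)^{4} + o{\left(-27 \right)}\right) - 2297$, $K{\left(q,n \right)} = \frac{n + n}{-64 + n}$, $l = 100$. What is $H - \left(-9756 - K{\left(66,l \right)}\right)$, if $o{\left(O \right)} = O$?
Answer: $\frac{3582563}{9} \approx 3.9806 \cdot 10^{5}$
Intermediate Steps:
$K{\left(q,n \right)} = \frac{2 n}{-64 + n}$
$H = 388301$ ($H = \left(\left(\left(-5\right) 5\right)^{4} - 27\right) - 2297 = \left(\left(-25\right)^{4} - 27\right) - 2297 = \left(390625 - 27\right) - 2297 = 390598 - 2297 = 388301$)
$H - \left(-9756 - K{\left(66,l \right)}\right) = 388301 - \left(-9756 - 2 \cdot 100 \frac{1}{-64 + 100}\right) = 388301 - \left(-9756 - 2 \cdot 100 \cdot \frac{1}{36}\right) = 388301 - \left(-9756 - \frac{50}{9}\right) = 388301 - - \frac{87854}{9} = 388301 + \frac{87854}{9} = \frac{3582563}{9}$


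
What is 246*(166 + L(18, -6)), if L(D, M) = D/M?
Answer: 40098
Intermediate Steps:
246*(166 + L(18, -6)) = 246*(166 + 18/(-6)) = 246*(166 + 18*(-⅙)) = 246*(166 - 3) = 246*163 = 40098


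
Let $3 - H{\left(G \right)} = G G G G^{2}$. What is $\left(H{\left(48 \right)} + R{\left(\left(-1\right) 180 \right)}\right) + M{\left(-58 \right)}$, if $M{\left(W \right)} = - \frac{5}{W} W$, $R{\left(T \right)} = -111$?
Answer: $-254804081$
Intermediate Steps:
$H{\left(G \right)} = 3 - G^{5}$ ($H{\left(G \right)} = 3 - G G G G^{2} = 3 - G^{2} G G^{2} = 3 - G^{3} G^{2} = 3 - G^{5}$)
$M{\left(W \right)} = -5$
$\left(H{\left(48 \right)} + R{\left(\left(-1\right) 180 \right)}\right) + M{\left(-58 \right)} = \left(\left(3 - 48^{5}\right) - 111\right) - 5 = \left(\left(3 - 254803968\right) - 111\right) - 5 = \left(-254803965 - 111\right) - 5 = -254804076 - 5 = -254804081$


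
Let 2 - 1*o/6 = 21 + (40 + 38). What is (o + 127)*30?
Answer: -13650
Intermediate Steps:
o = -582 (o = 12 - 6*(21 + (40 + 38)) = 12 - 6*(21 + 78) = 12 - 6*99 = 12 - 594 = -582)
(o + 127)*30 = (-582 + 127)*30 = -455*30 = -13650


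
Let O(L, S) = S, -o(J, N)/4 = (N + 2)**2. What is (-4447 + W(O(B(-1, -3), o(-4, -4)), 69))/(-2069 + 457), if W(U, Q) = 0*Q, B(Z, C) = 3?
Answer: 4447/1612 ≈ 2.7587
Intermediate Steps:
o(J, N) = -4*(2 + N)**2 (o(J, N) = -4*(N + 2)**2 = -4*(2 + N)**2)
W(U, Q) = 0
(-4447 + W(O(B(-1, -3), o(-4, -4)), 69))/(-2069 + 457) = (-4447 + 0)/(-2069 + 457) = -4447/(-1612) = -4447*(-1/1612) = 4447/1612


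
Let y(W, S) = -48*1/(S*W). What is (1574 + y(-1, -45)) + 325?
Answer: 28469/15 ≈ 1897.9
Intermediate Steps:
y(W, S) = -48/(S*W) (y(W, S) = -48*1/(S*W) = -48/(S*W))
(1574 + y(-1, -45)) + 325 = (1574 - 48/(-45*(-1))) + 325 = (1574 - 48*(-1/45)*(-1)) + 325 = (1574 - 16/15) + 325 = 23594/15 + 325 = 28469/15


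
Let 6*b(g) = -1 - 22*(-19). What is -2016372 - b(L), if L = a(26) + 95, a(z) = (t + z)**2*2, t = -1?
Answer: -4032883/2 ≈ -2.0164e+6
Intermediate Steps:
a(z) = 2*(-1 + z)**2 (a(z) = (-1 + z)**2*2 = 2*(-1 + z)**2)
L = 1345 (L = 2*(-1 + 26)**2 + 95 = 2*25**2 + 95 = 2*625 + 95 = 1250 + 95 = 1345)
b(g) = 139/2 (b(g) = (-1 - 22*(-19))/6 = (-1 + 418)/6 = (1/6)*417 = 139/2)
-2016372 - b(L) = -2016372 - 1*139/2 = -2016372 - 139/2 = -4032883/2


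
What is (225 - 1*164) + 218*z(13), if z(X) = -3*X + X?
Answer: -5607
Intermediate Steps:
z(X) = -2*X
(225 - 1*164) + 218*z(13) = (225 - 1*164) + 218*(-2*13) = (225 - 164) + 218*(-26) = 61 - 5668 = -5607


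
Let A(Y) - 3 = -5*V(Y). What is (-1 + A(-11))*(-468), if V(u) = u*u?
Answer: 282204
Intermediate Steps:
V(u) = u**2
A(Y) = 3 - 5*Y**2
(-1 + A(-11))*(-468) = (-1 + (3 - 5*(-11)**2))*(-468) = (-1 + (3 - 5*121))*(-468) = (-1 + (3 - 605))*(-468) = (-1 - 602)*(-468) = -603*(-468) = 282204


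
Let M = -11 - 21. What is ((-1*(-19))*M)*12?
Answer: -7296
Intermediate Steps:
M = -32
((-1*(-19))*M)*12 = (-1*(-19)*(-32))*12 = (19*(-32))*12 = -608*12 = -7296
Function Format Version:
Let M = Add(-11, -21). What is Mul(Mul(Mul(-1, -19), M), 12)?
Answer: -7296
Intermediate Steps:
M = -32
Mul(Mul(Mul(-1, -19), M), 12) = Mul(Mul(Mul(-1, -19), -32), 12) = Mul(Mul(19, -32), 12) = Mul(-608, 12) = -7296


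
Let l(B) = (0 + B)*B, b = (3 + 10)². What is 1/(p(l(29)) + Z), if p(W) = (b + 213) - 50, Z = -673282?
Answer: -1/672950 ≈ -1.4860e-6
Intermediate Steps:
b = 169 (b = 13² = 169)
l(B) = B² (l(B) = B*B = B²)
p(W) = 332 (p(W) = (169 + 213) - 50 = 382 - 50 = 332)
1/(p(l(29)) + Z) = 1/(332 - 673282) = 1/(-672950) = -1/672950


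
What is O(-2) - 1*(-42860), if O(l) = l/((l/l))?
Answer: 42858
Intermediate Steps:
O(l) = l (O(l) = l/1 = l*1 = l)
O(-2) - 1*(-42860) = -2 - 1*(-42860) = -2 + 42860 = 42858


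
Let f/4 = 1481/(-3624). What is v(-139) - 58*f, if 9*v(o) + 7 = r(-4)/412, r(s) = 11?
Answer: 52651141/559908 ≈ 94.035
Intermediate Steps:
f = -1481/906 (f = 4*(1481/(-3624)) = 4*(1481*(-1/3624)) = 4*(-1481/3624) = -1481/906 ≈ -1.6347)
v(o) = -2873/3708 (v(o) = -7/9 + (11/412)/9 = -7/9 + (11*(1/412))/9 = -7/9 + (⅑)*(11/412) = -7/9 + 11/3708 = -2873/3708)
v(-139) - 58*f = -2873/3708 - 58*(-1481)/906 = -2873/3708 - 1*(-42949/453) = -2873/3708 + 42949/453 = 52651141/559908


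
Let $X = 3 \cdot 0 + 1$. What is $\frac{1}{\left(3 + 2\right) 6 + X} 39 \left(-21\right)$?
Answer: $- \frac{819}{31} \approx -26.419$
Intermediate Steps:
$X = 1$ ($X = 0 + 1 = 1$)
$\frac{1}{\left(3 + 2\right) 6 + X} 39 \left(-21\right) = \frac{1}{\left(3 + 2\right) 6 + 1} \cdot 39 \left(-21\right) = \frac{1}{5 \cdot 6 + 1} \cdot 39 \left(-21\right) = \frac{1}{30 + 1} \cdot 39 \left(-21\right) = \frac{1}{31} \cdot 39 \left(-21\right) = \frac{39}{31} \left(-21\right) = - \frac{819}{31}$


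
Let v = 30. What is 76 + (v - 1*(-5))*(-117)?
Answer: -4019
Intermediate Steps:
76 + (v - 1*(-5))*(-117) = 76 + (30 - 1*(-5))*(-117) = 76 + (30 + 5)*(-117) = 76 + 35*(-117) = 76 - 4095 = -4019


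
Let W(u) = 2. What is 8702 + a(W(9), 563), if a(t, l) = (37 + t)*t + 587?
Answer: 9367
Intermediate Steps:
a(t, l) = 587 + t*(37 + t) (a(t, l) = t*(37 + t) + 587 = 587 + t*(37 + t))
8702 + a(W(9), 563) = 8702 + (587 + 2² + 37*2) = 8702 + (587 + 4 + 74) = 8702 + 665 = 9367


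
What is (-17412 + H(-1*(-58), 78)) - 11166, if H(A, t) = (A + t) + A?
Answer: -28384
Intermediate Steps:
H(A, t) = t + 2*A
(-17412 + H(-1*(-58), 78)) - 11166 = (-17412 + (78 + 2*(-1*(-58)))) - 11166 = (-17412 + (78 + 2*58)) - 11166 = (-17412 + (78 + 116)) - 11166 = (-17412 + 194) - 11166 = -17218 - 11166 = -28384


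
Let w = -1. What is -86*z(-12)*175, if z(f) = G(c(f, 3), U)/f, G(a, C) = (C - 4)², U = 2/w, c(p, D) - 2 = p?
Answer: 45150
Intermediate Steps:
c(p, D) = 2 + p
U = -2 (U = 2/(-1) = 2*(-1) = -2)
G(a, C) = (-4 + C)²
z(f) = 36/f (z(f) = (-4 - 2)²/f = (-6)²/f = 36/f)
-86*z(-12)*175 = -3096/(-12)*175 = -3096*(-1)/12*175 = -86*(-3)*175 = 258*175 = 45150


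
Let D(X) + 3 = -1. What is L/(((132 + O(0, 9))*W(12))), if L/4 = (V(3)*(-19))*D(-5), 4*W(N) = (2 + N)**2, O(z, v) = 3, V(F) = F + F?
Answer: 608/2205 ≈ 0.27574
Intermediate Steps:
V(F) = 2*F
D(X) = -4 (D(X) = -3 - 1 = -4)
W(N) = (2 + N)**2/4
L = 1824 (L = 4*(((2*3)*(-19))*(-4)) = 4*((6*(-19))*(-4)) = 4*(-114*(-4)) = 4*456 = 1824)
L/(((132 + O(0, 9))*W(12))) = 1824/(((132 + 3)*((2 + 12)**2/4))) = 1824/((135*((1/4)*14**2))) = 1824/((135*((1/4)*196))) = 1824/((135*49)) = 1824/6615 = 1824*(1/6615) = 608/2205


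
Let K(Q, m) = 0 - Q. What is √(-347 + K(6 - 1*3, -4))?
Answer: 5*I*√14 ≈ 18.708*I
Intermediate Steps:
K(Q, m) = -Q
√(-347 + K(6 - 1*3, -4)) = √(-347 - (6 - 1*3)) = √(-347 - (6 - 3)) = √(-347 - 1*3) = √(-347 - 3) = √(-350) = 5*I*√14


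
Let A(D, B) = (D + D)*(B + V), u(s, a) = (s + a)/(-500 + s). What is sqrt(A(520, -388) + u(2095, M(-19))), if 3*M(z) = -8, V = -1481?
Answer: I*sqrt(44504736270555)/4785 ≈ 1394.2*I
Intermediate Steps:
M(z) = -8/3 (M(z) = (1/3)*(-8) = -8/3)
u(s, a) = (a + s)/(-500 + s)
A(D, B) = 2*D*(-1481 + B) (A(D, B) = (D + D)*(B - 1481) = (2*D)*(-1481 + B) = 2*D*(-1481 + B))
sqrt(A(520, -388) + u(2095, M(-19))) = sqrt(2*520*(-1481 - 388) + (-8/3 + 2095)/(-500 + 2095)) = sqrt(2*520*(-1869) + (6277/3)/1595) = sqrt(-1943760 + (1/1595)*(6277/3)) = sqrt(-1943760 + 6277/4785) = sqrt(-9300885323/4785) = I*sqrt(44504736270555)/4785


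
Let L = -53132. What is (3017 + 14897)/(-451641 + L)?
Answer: -17914/504773 ≈ -0.035489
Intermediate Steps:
(3017 + 14897)/(-451641 + L) = (3017 + 14897)/(-451641 - 53132) = 17914/(-504773) = 17914*(-1/504773) = -17914/504773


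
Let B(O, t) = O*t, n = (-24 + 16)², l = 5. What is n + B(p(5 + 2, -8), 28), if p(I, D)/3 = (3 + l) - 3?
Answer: 484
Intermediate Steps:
n = 64 (n = (-8)² = 64)
p(I, D) = 15 (p(I, D) = 3*((3 + 5) - 3) = 3*(8 - 3) = 3*5 = 15)
n + B(p(5 + 2, -8), 28) = 64 + 15*28 = 64 + 420 = 484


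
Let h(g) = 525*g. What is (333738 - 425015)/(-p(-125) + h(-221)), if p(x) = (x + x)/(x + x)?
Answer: 91277/116026 ≈ 0.78669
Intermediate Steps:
p(x) = 1 (p(x) = (2*x)/((2*x)) = (2*x)*(1/(2*x)) = 1)
(333738 - 425015)/(-p(-125) + h(-221)) = (333738 - 425015)/(-1*1 + 525*(-221)) = -91277/(-1 - 116025) = -91277/(-116026) = -91277*(-1/116026) = 91277/116026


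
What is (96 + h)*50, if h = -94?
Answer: 100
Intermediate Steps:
(96 + h)*50 = (96 - 94)*50 = 2*50 = 100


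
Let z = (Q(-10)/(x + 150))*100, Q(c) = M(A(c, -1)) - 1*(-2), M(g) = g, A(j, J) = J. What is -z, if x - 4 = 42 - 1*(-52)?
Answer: -25/62 ≈ -0.40323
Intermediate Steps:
x = 98 (x = 4 + (42 - 1*(-52)) = 4 + (42 + 52) = 4 + 94 = 98)
Q(c) = 1 (Q(c) = -1 - 1*(-2) = -1 + 2 = 1)
z = 25/62 (z = (1/(98 + 150))*100 = (1/248)*100 = 25/62 ≈ 0.40323)
-z = -1*25/62 = -25/62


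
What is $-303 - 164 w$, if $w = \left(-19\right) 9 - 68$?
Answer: $38893$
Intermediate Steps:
$w = -239$ ($w = -171 - 68 = -239$)
$-303 - 164 w = -303 - -39196 = -303 + 39196 = 38893$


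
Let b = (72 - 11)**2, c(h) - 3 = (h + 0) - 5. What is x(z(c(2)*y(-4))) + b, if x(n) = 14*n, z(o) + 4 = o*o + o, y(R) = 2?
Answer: 3665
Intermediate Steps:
c(h) = -2 + h (c(h) = 3 + ((h + 0) - 5) = 3 + (h - 5) = 3 + (-5 + h) = -2 + h)
z(o) = -4 + o + o**2 (z(o) = -4 + (o*o + o) = -4 + (o**2 + o) = -4 + (o + o**2) = -4 + o + o**2)
b = 3721 (b = 61**2 = 3721)
x(z(c(2)*y(-4))) + b = 14*(-4 + (-2 + 2)*2 + ((-2 + 2)*2)**2) + 3721 = 14*(-4 + 0*2 + (0*2)**2) + 3721 = 14*(-4 + 0 + 0**2) + 3721 = 14*(-4 + 0 + 0) + 3721 = 14*(-4) + 3721 = -56 + 3721 = 3665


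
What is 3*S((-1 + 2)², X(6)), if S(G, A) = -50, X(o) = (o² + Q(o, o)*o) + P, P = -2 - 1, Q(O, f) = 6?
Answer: -150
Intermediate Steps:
P = -3
X(o) = -3 + o² + 6*o (X(o) = (o² + 6*o) - 3 = -3 + o² + 6*o)
3*S((-1 + 2)², X(6)) = 3*(-50) = -150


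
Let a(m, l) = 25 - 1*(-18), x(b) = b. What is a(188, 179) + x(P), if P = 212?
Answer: 255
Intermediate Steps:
a(m, l) = 43 (a(m, l) = 25 + 18 = 43)
a(188, 179) + x(P) = 43 + 212 = 255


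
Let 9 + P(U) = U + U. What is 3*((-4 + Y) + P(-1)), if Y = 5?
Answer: -30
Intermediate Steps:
P(U) = -9 + 2*U (P(U) = -9 + (U + U) = -9 + 2*U)
3*((-4 + Y) + P(-1)) = 3*((-4 + 5) + (-9 + 2*(-1))) = 3*(1 + (-9 - 2)) = 3*(1 - 11) = 3*(-10) = -30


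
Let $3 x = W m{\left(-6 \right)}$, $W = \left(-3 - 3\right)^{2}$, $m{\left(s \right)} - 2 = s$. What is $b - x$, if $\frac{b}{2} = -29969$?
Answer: $-59890$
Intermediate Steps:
$m{\left(s \right)} = 2 + s$
$b = -59938$ ($b = 2 \left(-29969\right) = -59938$)
$W = 36$ ($W = \left(-6\right)^{2} = 36$)
$x = -48$ ($x = \frac{36 \left(2 - 6\right)}{3} = \frac{36 \left(-4\right)}{3} = \frac{1}{3} \left(-144\right) = -48$)
$b - x = -59938 - -48 = -59938 + 48 = -59890$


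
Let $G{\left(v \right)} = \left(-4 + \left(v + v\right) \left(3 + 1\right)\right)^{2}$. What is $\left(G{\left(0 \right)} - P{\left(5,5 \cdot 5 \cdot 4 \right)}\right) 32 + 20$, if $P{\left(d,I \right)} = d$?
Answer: $372$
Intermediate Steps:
$G{\left(v \right)} = \left(-4 + 8 v\right)^{2}$ ($G{\left(v \right)} = \left(-4 + 2 v 4\right)^{2} = \left(-4 + 8 v\right)^{2}$)
$\left(G{\left(0 \right)} - P{\left(5,5 \cdot 5 \cdot 4 \right)}\right) 32 + 20 = \left(16 \left(-1 + 2 \cdot 0\right)^{2} - 5\right) 32 + 20 = \left(16 \left(-1 + 0\right)^{2} - 5\right) 32 + 20 = \left(16 \left(-1\right)^{2} - 5\right) 32 + 20 = \left(16 \cdot 1 - 5\right) 32 + 20 = \left(16 - 5\right) 32 + 20 = 11 \cdot 32 + 20 = 352 + 20 = 372$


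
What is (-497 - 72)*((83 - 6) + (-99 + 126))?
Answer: -59176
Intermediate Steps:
(-497 - 72)*((83 - 6) + (-99 + 126)) = -569*(77 + 27) = -569*104 = -59176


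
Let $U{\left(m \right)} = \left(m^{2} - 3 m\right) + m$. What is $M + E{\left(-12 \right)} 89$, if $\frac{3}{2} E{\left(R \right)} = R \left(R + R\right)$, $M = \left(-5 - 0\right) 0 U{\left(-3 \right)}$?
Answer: $17088$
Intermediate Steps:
$U{\left(m \right)} = m^{2} - 2 m$
$M = 0$ ($M = \left(-5 - 0\right) 0 \left(- 3 \left(-2 - 3\right)\right) = \left(-5 + 0\right) 0 \left(\left(-3\right) \left(-5\right)\right) = \left(-5\right) 0 \cdot 15 = 0 \cdot 15 = 0$)
$E{\left(R \right)} = \frac{4 R^{2}}{3}$ ($E{\left(R \right)} = \frac{2 R \left(R + R\right)}{3} = \frac{2 R 2 R}{3} = \frac{2 \cdot 2 R^{2}}{3} = \frac{4 R^{2}}{3}$)
$M + E{\left(-12 \right)} 89 = 0 + \frac{4 \left(-12\right)^{2}}{3} \cdot 89 = 0 + \frac{4}{3} \cdot 144 \cdot 89 = 0 + 192 \cdot 89 = 0 + 17088 = 17088$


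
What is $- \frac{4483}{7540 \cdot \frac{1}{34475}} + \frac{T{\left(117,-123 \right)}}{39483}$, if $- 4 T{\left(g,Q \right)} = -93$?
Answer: $- \frac{203405124599}{9923394} \approx -20498.0$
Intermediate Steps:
$T{\left(g,Q \right)} = \frac{93}{4}$ ($T{\left(g,Q \right)} = \left(- \frac{1}{4}\right) \left(-93\right) = \frac{93}{4}$)
$- \frac{4483}{7540 \cdot \frac{1}{34475}} + \frac{T{\left(117,-123 \right)}}{39483} = - \frac{4483}{7540 \cdot \frac{1}{34475}} + \frac{93}{4 \cdot 39483} = - \frac{4483}{7540 \cdot \frac{1}{34475}} + \frac{93}{4} \cdot \frac{1}{39483} = - \frac{4483}{\frac{1508}{6895}} + \frac{31}{52644} = \left(-4483\right) \frac{6895}{1508} + \frac{31}{52644} = - \frac{30910285}{1508} + \frac{31}{52644} = - \frac{203405124599}{9923394}$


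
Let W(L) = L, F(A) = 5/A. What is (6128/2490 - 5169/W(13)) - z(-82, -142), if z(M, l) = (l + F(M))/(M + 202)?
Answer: -4182926617/10617360 ≈ -393.97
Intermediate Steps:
z(M, l) = (l + 5/M)/(202 + M) (z(M, l) = (l + 5/M)/(M + 202) = (l + 5/M)/(202 + M))
(6128/2490 - 5169/W(13)) - z(-82, -142) = (6128/2490 - 5169/13) - (5 - 82*(-142))/((-82)*(202 - 82)) = (6128*(1/2490) - 5169*1/13) - (-1)*(5 + 11644)/(82*120) = (3064/1245 - 5169/13) - (-1)*11649/(82*120) = -6395573/16185 - 1*(-3883/3280) = -6395573/16185 + 3883/3280 = -4182926617/10617360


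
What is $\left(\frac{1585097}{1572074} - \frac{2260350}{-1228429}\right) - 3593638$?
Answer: $- \frac{6939960974290923435}{1931181291746} \approx -3.5936 \cdot 10^{6}$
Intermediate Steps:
$\left(\frac{1585097}{1572074} - \frac{2260350}{-1228429}\right) - 3593638 = \left(1585097 \cdot \frac{1}{1572074} - - \frac{2260350}{1228429}\right) - 3593638 = \left(\frac{1585097}{1572074} + \frac{2260350}{1228429}\right) - 3593638 = \frac{5500616588513}{1931181291746} - 3593638 = - \frac{6939960974290923435}{1931181291746}$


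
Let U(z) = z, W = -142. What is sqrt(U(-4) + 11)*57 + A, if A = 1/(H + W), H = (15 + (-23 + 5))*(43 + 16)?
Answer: -1/319 + 57*sqrt(7) ≈ 150.80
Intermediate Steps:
H = -177 (H = (15 - 18)*59 = -3*59 = -177)
A = -1/319 (A = 1/(-177 - 142) = 1/(-319) = -1/319 ≈ -0.0031348)
sqrt(U(-4) + 11)*57 + A = sqrt(-4 + 11)*57 - 1/319 = sqrt(7)*57 - 1/319 = 57*sqrt(7) - 1/319 = -1/319 + 57*sqrt(7)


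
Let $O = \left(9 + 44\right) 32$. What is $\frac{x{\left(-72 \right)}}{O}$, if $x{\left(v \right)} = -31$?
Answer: $- \frac{31}{1696} \approx -0.018278$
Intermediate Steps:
$O = 1696$ ($O = 53 \cdot 32 = 1696$)
$\frac{x{\left(-72 \right)}}{O} = - \frac{31}{1696}$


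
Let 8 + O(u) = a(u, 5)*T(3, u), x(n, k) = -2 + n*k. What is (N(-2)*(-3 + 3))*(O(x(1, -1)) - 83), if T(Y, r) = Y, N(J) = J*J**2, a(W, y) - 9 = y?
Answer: 0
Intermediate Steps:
a(W, y) = 9 + y
N(J) = J**3
x(n, k) = -2 + k*n
O(u) = 34 (O(u) = -8 + (9 + 5)*3 = -8 + 14*3 = -8 + 42 = 34)
(N(-2)*(-3 + 3))*(O(x(1, -1)) - 83) = ((-2)**3*(-3 + 3))*(34 - 83) = -8*0*(-49) = 0*(-49) = 0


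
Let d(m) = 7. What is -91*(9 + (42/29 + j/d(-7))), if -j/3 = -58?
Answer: -93171/29 ≈ -3212.8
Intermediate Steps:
j = 174 (j = -3*(-58) = 174)
-91*(9 + (42/29 + j/d(-7))) = -91*(9 + (42/29 + 174/7)) = -91*(9 + 5340/203) = -91*7167/203 = -93171/29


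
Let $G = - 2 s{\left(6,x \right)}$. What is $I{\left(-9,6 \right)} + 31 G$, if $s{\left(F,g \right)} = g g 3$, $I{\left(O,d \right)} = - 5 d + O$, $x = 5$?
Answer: $-4689$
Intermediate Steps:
$I{\left(O,d \right)} = O - 5 d$
$s{\left(F,g \right)} = 3 g^{2}$ ($s{\left(F,g \right)} = g^{2} \cdot 3 = 3 g^{2}$)
$G = -150$ ($G = - 2 \cdot 3 \cdot 5^{2} = - 2 \cdot 3 \cdot 25 = \left(-2\right) 75 = -150$)
$I{\left(-9,6 \right)} + 31 G = \left(-9 - 30\right) + 31 \left(-150\right) = \left(-9 - 30\right) - 4650 = -39 - 4650 = -4689$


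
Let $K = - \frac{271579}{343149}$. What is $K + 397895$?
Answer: $\frac{136536999776}{343149} \approx 3.9789 \cdot 10^{5}$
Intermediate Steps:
$K = - \frac{271579}{343149}$ ($K = \left(-271579\right) \frac{1}{343149} = - \frac{271579}{343149} \approx -0.79143$)
$K + 397895 = - \frac{271579}{343149} + 397895 = \frac{136536999776}{343149}$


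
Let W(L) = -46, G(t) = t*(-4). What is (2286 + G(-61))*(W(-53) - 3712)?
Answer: -9507740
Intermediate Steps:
G(t) = -4*t
(2286 + G(-61))*(W(-53) - 3712) = (2286 - 4*(-61))*(-46 - 3712) = (2286 + 244)*(-3758) = 2530*(-3758) = -9507740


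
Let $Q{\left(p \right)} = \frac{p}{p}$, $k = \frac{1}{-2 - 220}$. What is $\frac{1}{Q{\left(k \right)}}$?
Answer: $1$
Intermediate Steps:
$k = - \frac{1}{222}$ ($k = \frac{1}{-222} = - \frac{1}{222} \approx -0.0045045$)
$Q{\left(p \right)} = 1$
$\frac{1}{Q{\left(k \right)}} = 1^{-1} = 1$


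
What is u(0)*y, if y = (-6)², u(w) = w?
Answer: 0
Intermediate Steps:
y = 36
u(0)*y = 0*36 = 0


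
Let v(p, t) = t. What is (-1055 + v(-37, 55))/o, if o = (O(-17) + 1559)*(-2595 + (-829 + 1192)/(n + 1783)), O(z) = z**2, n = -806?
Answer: 122125/585573912 ≈ 0.00020856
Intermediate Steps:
o = -4684591296/977 (o = ((-17)**2 + 1559)*(-2595 + (-829 + 1192)/(-806 + 1783)) = (289 + 1559)*(-2595 + 363/977) = 1848*(-2595 + 363*(1/977)) = 1848*(-2595 + 363/977) = 1848*(-2534952/977) = -4684591296/977 ≈ -4.7949e+6)
(-1055 + v(-37, 55))/o = (-1055 + 55)/(-4684591296/977) = -1000*(-977/4684591296) = 122125/585573912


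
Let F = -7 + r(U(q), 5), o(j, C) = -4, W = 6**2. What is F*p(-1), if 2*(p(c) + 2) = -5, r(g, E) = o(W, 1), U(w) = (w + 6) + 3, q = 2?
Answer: 99/2 ≈ 49.500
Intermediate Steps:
W = 36
U(w) = 9 + w (U(w) = (6 + w) + 3 = 9 + w)
r(g, E) = -4
p(c) = -9/2 (p(c) = -2 + (1/2)*(-5) = -2 - 5/2 = -9/2)
F = -11 (F = -7 - 4 = -11)
F*p(-1) = -11*(-9/2) = 99/2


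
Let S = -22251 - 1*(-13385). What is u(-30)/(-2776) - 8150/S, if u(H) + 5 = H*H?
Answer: 7344665/12306008 ≈ 0.59684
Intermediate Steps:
S = -8866 (S = -22251 + 13385 = -8866)
u(H) = -5 + H**2 (u(H) = -5 + H*H = -5 + H**2)
u(-30)/(-2776) - 8150/S = (-5 + (-30)**2)/(-2776) - 8150/(-8866) = (-5 + 900)*(-1/2776) - 8150*(-1/8866) = 895*(-1/2776) + 4075/4433 = -895/2776 + 4075/4433 = 7344665/12306008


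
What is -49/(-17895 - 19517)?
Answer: 49/37412 ≈ 0.0013097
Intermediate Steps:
-49/(-17895 - 19517) = -49/(-37412) = -1/37412*(-49) = 49/37412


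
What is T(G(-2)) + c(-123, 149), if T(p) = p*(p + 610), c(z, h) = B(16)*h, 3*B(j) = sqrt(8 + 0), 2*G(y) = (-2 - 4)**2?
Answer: 11304 + 298*sqrt(2)/3 ≈ 11444.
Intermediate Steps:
G(y) = 18 (G(y) = (-2 - 4)**2/2 = (1/2)*(-6)**2 = (1/2)*36 = 18)
B(j) = 2*sqrt(2)/3 (B(j) = sqrt(8 + 0)/3 = sqrt(8)/3 = (2*sqrt(2))/3 = 2*sqrt(2)/3)
c(z, h) = 2*h*sqrt(2)/3 (c(z, h) = (2*sqrt(2)/3)*h = 2*h*sqrt(2)/3)
T(p) = p*(610 + p)
T(G(-2)) + c(-123, 149) = 18*(610 + 18) + (2/3)*149*sqrt(2) = 18*628 + 298*sqrt(2)/3 = 11304 + 298*sqrt(2)/3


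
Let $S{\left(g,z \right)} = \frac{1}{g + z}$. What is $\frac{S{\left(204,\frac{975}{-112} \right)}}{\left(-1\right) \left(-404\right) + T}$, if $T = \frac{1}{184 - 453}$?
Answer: $\frac{4304}{339578325} \approx 1.2675 \cdot 10^{-5}$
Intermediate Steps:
$T = - \frac{1}{269}$ ($T = \frac{1}{-269} = - \frac{1}{269} \approx -0.0037175$)
$\frac{S{\left(204,\frac{975}{-112} \right)}}{\left(-1\right) \left(-404\right) + T} = \frac{1}{\left(204 + \frac{975}{-112}\right) \left(\left(-1\right) \left(-404\right) - \frac{1}{269}\right)} = \frac{1}{\left(204 + 975 \left(- \frac{1}{112}\right)\right) \left(404 - \frac{1}{269}\right)} = \frac{1}{\left(204 - \frac{975}{112}\right) \frac{108675}{269}} = \frac{1}{\frac{21873}{112}} \cdot \frac{269}{108675} = \frac{112}{21873} \cdot \frac{269}{108675} = \frac{4304}{339578325}$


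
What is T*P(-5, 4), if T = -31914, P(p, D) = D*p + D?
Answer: 510624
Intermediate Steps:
P(p, D) = D + D*p
T*P(-5, 4) = -127656*(1 - 5) = -127656*(-4) = -31914*(-16) = 510624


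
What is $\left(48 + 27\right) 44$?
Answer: $3300$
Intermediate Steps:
$\left(48 + 27\right) 44 = 75 \cdot 44 = 3300$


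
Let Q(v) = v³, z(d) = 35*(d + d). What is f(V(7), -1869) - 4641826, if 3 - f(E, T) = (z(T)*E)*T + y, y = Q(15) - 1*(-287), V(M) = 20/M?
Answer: -703277685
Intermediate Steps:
z(d) = 70*d (z(d) = 35*(2*d) = 70*d)
y = 3662 (y = 15³ - 1*(-287) = 3375 + 287 = 3662)
f(E, T) = -3659 - 70*E*T² (f(E, T) = 3 - (((70*T)*E)*T + 3662) = 3 - ((70*E*T)*T + 3662) = 3 - (70*E*T² + 3662) = 3 - (3662 + 70*E*T²) = 3 + (-3662 - 70*E*T²) = -3659 - 70*E*T²)
f(V(7), -1869) - 4641826 = (-3659 - 70*20/7*(-1869)²) - 4641826 = (-3659 - 70*20*(⅐)*3493161) - 4641826 = (-3659 - 70*20/7*3493161) - 4641826 = (-3659 - 698632200) - 4641826 = -698635859 - 4641826 = -703277685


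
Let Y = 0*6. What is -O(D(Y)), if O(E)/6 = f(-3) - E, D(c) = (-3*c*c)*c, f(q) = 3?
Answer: -18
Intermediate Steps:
Y = 0
D(c) = -3*c**3 (D(c) = (-3*c**2)*c = -3*c**3)
O(E) = 18 - 6*E (O(E) = 6*(3 - E) = 18 - 6*E)
-O(D(Y)) = -(18 - (-18)*0**3) = -(18 - (-18)*0) = -(18 - 6*0) = -(18 + 0) = -1*18 = -18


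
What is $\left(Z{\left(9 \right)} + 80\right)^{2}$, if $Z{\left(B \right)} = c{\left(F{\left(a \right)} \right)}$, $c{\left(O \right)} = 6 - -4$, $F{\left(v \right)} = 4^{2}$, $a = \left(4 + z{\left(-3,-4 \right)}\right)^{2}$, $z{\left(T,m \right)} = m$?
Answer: $8100$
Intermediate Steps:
$a = 0$ ($a = \left(4 - 4\right)^{2} = 0^{2} = 0$)
$F{\left(v \right)} = 16$
$c{\left(O \right)} = 10$ ($c{\left(O \right)} = 6 + 4 = 10$)
$Z{\left(B \right)} = 10$
$\left(Z{\left(9 \right)} + 80\right)^{2} = \left(10 + 80\right)^{2} = 90^{2} = 8100$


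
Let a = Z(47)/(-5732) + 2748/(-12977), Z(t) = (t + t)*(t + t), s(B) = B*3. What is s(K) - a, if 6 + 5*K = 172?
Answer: 9423848803/92980205 ≈ 101.35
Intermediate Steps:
K = 166/5 (K = -6/5 + (⅕)*172 = -6/5 + 172/5 = 166/5 ≈ 33.200)
s(B) = 3*B
Z(t) = 4*t² (Z(t) = (2*t)*(2*t) = 4*t²)
a = -32604077/18596041 (a = (4*47²)/(-5732) + 2748/(-12977) = (4*2209)*(-1/5732) + 2748*(-1/12977) = 8836*(-1/5732) - 2748/12977 = -2209/1433 - 2748/12977 = -32604077/18596041 ≈ -1.7533)
s(K) - a = 3*(166/5) - 1*(-32604077/18596041) = 498/5 + 32604077/18596041 = 9423848803/92980205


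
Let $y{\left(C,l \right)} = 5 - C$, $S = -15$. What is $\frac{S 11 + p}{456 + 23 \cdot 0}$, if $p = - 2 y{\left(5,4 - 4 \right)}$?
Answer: $- \frac{55}{152} \approx -0.36184$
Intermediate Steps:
$p = 0$ ($p = - 2 \left(5 - 5\right) = \left(-2\right) 0 = 0$)
$\frac{S 11 + p}{456 + 23 \cdot 0} = \frac{\left(-15\right) 11 + 0}{456 + 23 \cdot 0} = \frac{-165 + 0}{456 + 0} = - \frac{165}{456} = \left(-165\right) \frac{1}{456} = - \frac{55}{152}$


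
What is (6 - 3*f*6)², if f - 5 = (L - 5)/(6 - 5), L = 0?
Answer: 36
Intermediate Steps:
f = 0 (f = 5 + (0 - 5)/(6 - 5) = 5 - 5/1 = 5 - 5*1 = 5 - 5 = 0)
(6 - 3*f*6)² = (6 - 3*0*6)² = (6 + 0*6)² = (6 + 0)² = 6² = 36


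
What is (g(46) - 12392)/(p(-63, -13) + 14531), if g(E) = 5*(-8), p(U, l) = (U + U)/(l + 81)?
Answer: -422688/493991 ≈ -0.85566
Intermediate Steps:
p(U, l) = 2*U/(81 + l) (p(U, l) = (2*U)/(81 + l) = 2*U/(81 + l))
g(E) = -40
(g(46) - 12392)/(p(-63, -13) + 14531) = (-40 - 12392)/(2*(-63)/(81 - 13) + 14531) = -12432/(2*(-63)/68 + 14531) = -12432/(2*(-63)*(1/68) + 14531) = -12432/(-63/34 + 14531) = -12432/493991/34 = -12432*34/493991 = -422688/493991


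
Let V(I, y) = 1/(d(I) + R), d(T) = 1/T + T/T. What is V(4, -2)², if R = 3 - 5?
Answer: 16/9 ≈ 1.7778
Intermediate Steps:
R = -2
d(T) = 1 + 1/T (d(T) = 1/T + 1 = 1 + 1/T)
V(I, y) = 1/(-2 + (1 + I)/I) (V(I, y) = 1/((1 + I)/I - 2) = 1/(-2 + (1 + I)/I))
V(4, -2)² = (-1*4/(-1 + 4))² = (-1*4/3)² = (-1*4*⅓)² = (-4/3)² = 16/9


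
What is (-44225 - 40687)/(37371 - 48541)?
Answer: 42456/5585 ≈ 7.6018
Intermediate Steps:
(-44225 - 40687)/(37371 - 48541) = -84912/(-11170) = -84912*(-1/11170) = 42456/5585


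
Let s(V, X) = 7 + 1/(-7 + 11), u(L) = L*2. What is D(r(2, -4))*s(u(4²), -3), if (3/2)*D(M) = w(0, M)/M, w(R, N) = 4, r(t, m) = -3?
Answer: -58/9 ≈ -6.4444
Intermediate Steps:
u(L) = 2*L
s(V, X) = 29/4 (s(V, X) = 7 + 1/4 = 7 + ¼ = 29/4)
D(M) = 8/(3*M) (D(M) = 2*(4/M)/3 = 8/(3*M))
D(r(2, -4))*s(u(4²), -3) = ((8/3)/(-3))*(29/4) = ((8/3)*(-⅓))*(29/4) = -8/9*29/4 = -58/9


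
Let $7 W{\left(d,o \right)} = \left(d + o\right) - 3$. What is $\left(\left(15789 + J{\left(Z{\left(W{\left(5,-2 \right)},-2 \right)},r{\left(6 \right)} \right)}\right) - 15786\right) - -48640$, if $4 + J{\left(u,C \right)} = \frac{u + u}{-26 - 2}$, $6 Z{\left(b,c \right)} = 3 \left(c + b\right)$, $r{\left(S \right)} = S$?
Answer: $\frac{680947}{14} \approx 48639.0$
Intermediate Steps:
$W{\left(d,o \right)} = - \frac{3}{7} + \frac{d}{7} + \frac{o}{7}$ ($W{\left(d,o \right)} = \frac{\left(d + o\right) - 3}{7} = \frac{-3 + d + o}{7} = - \frac{3}{7} + \frac{d}{7} + \frac{o}{7}$)
$Z{\left(b,c \right)} = \frac{b}{2} + \frac{c}{2}$ ($Z{\left(b,c \right)} = \frac{3 \left(c + b\right)}{6} = \frac{3 \left(b + c\right)}{6} = \frac{3 b + 3 c}{6} = \frac{b}{2} + \frac{c}{2}$)
$J{\left(u,C \right)} = -4 - \frac{u}{14}$ ($J{\left(u,C \right)} = -4 + \frac{u + u}{-26 - 2} = -4 + \frac{2 u}{-28} = -4 + 2 u \left(- \frac{1}{28}\right) = -4 - \frac{u}{14}$)
$\left(\left(15789 + J{\left(Z{\left(W{\left(5,-2 \right)},-2 \right)},r{\left(6 \right)} \right)}\right) - 15786\right) - -48640 = \left(\left(15789 - \left(4 + \frac{\frac{- \frac{3}{7} + \frac{1}{7} \cdot 5 + \frac{1}{7} \left(-2\right)}{2} + \frac{1}{2} \left(-2\right)}{14}\right)\right) - 15786\right) - -48640 = \left(\left(15789 - \left(4 + \frac{\frac{- \frac{3}{7} + \frac{5}{7} - \frac{2}{7}}{2} - 1}{14}\right)\right) - 15786\right) + 48640 = \left(\left(15789 - \left(4 + \frac{\frac{1}{2} \cdot 0 - 1}{14}\right)\right) - 15786\right) + 48640 = \left(\left(15789 - \left(4 + \frac{0 - 1}{14}\right)\right) - 15786\right) + 48640 = \left(\left(15789 - \frac{55}{14}\right) - 15786\right) + 48640 = \left(\frac{220991}{14} - 15786\right) + 48640 = - \frac{13}{14} + 48640 = \frac{680947}{14}$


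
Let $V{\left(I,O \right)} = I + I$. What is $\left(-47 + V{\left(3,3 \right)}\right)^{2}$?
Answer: $1681$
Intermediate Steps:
$V{\left(I,O \right)} = 2 I$
$\left(-47 + V{\left(3,3 \right)}\right)^{2} = \left(-47 + 2 \cdot 3\right)^{2} = \left(-47 + 6\right)^{2} = \left(-41\right)^{2} = 1681$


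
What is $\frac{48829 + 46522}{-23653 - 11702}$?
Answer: $- \frac{95351}{35355} \approx -2.697$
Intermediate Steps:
$\frac{48829 + 46522}{-23653 - 11702} = \frac{95351}{-35355} = 95351 \left(- \frac{1}{35355}\right) = - \frac{95351}{35355}$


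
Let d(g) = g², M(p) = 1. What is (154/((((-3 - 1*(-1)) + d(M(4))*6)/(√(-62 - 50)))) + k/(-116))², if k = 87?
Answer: (3 - 616*I*√7)²/16 ≈ -1.6601e+5 - 611.17*I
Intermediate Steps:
(154/((((-3 - 1*(-1)) + d(M(4))*6)/(√(-62 - 50)))) + k/(-116))² = (154/((((-3 - 1*(-1)) + 1²*6)/(√(-62 - 50)))) + 87/(-116))² = (154/((((-3 + 1) + 1*6)/(√(-112)))) + 87*(-1/116))² = (154/(((-2 + 6)/((4*I*√7)))) - ¾)² = (154/((4*(-I*√7/28))) - ¾)² = (154/((-I*√7/7)) - ¾)² = (154*(I*√7) - ¾)² = (154*I*√7 - ¾)² = (-¾ + 154*I*√7)²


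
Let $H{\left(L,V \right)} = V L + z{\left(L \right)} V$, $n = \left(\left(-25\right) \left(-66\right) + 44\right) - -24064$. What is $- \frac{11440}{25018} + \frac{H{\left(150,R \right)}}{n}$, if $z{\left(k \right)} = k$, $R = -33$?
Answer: $- \frac{15065270}{17900379} \approx -0.84162$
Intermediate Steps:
$n = 25758$ ($n = \left(1650 + 44\right) + 24064 = 1694 + 24064 = 25758$)
$H{\left(L,V \right)} = 2 L V$ ($H{\left(L,V \right)} = V L + L V = L V + L V = 2 L V$)
$- \frac{11440}{25018} + \frac{H{\left(150,R \right)}}{n} = - \frac{11440}{25018} + \frac{2 \cdot 150 \left(-33\right)}{25758} = \left(-11440\right) \frac{1}{25018} - \frac{550}{1431} = - \frac{5720}{12509} - \frac{550}{1431} = - \frac{15065270}{17900379}$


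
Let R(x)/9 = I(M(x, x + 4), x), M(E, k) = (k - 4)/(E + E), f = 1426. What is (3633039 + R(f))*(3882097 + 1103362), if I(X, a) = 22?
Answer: 18113354100783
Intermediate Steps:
M(E, k) = (-4 + k)/(2*E) (M(E, k) = (-4 + k)/((2*E)) = (-4 + k)*(1/(2*E)) = (-4 + k)/(2*E))
R(x) = 198 (R(x) = 9*22 = 198)
(3633039 + R(f))*(3882097 + 1103362) = (3633039 + 198)*(3882097 + 1103362) = 3633237*4985459 = 18113354100783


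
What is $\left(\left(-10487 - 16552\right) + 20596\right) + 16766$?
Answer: $10323$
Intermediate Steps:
$\left(\left(-10487 - 16552\right) + 20596\right) + 16766 = \left(-27039 + 20596\right) + 16766 = -6443 + 16766 = 10323$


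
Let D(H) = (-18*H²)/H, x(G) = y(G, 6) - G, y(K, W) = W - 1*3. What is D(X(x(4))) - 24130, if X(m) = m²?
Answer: -24148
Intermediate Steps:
y(K, W) = -3 + W (y(K, W) = W - 3 = -3 + W)
x(G) = 3 - G (x(G) = (-3 + 6) - G = 3 - G)
D(H) = -18*H
D(X(x(4))) - 24130 = -18*(3 - 1*4)² - 24130 = -18*(3 - 4)² - 24130 = -18*(-1)² - 24130 = -18*1 - 24130 = -18 - 24130 = -24148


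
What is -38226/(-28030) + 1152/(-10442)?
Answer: 91716333/73172315 ≈ 1.2534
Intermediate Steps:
-38226/(-28030) + 1152/(-10442) = -38226*(-1/28030) + 1152*(-1/10442) = 19113/14015 - 576/5221 = 91716333/73172315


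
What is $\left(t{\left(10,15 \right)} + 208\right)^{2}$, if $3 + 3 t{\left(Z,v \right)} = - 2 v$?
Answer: $38809$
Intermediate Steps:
$t{\left(Z,v \right)} = -1 - \frac{2 v}{3}$ ($t{\left(Z,v \right)} = -1 + \frac{\left(-2\right) v}{3} = -1 - \frac{2 v}{3}$)
$\left(t{\left(10,15 \right)} + 208\right)^{2} = \left(\left(-1 - 10\right) + 208\right)^{2} = \left(-11 + 208\right)^{2} = 197^{2} = 38809$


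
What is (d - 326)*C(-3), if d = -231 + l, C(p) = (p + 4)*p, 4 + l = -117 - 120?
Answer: 2394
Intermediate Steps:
l = -241 (l = -4 + (-117 - 120) = -4 - 237 = -241)
C(p) = p*(4 + p) (C(p) = (4 + p)*p = p*(4 + p))
d = -472 (d = -231 - 241 = -472)
(d - 326)*C(-3) = (-472 - 326)*(-3*(4 - 3)) = -(-2394) = -798*(-3) = 2394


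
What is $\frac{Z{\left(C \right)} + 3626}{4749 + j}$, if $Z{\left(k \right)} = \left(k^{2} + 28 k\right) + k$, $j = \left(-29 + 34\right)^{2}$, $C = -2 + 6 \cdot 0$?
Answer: $\frac{1786}{2387} \approx 0.74822$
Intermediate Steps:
$C = -2$ ($C = -2 + 0 = -2$)
$j = 25$ ($j = 5^{2} = 25$)
$Z{\left(k \right)} = k^{2} + 29 k$
$\frac{Z{\left(C \right)} + 3626}{4749 + j} = \frac{- 2 \left(29 - 2\right) + 3626}{4749 + 25} = \frac{\left(-2\right) 27 + 3626}{4774} = \left(-54 + 3626\right) \frac{1}{4774} = 3572 \cdot \frac{1}{4774} = \frac{1786}{2387}$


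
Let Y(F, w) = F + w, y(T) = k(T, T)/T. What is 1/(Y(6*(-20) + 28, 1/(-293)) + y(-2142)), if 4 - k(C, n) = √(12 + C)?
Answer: -18119947339998/1667130926969363 - 91944279*I*√2130/1667130926969363 ≈ -0.010869 - 2.5453e-6*I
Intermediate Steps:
k(C, n) = 4 - √(12 + C)
y(T) = (4 - √(12 + T))/T
1/(Y(6*(-20) + 28, 1/(-293)) + y(-2142)) = 1/(((6*(-20) + 28) + 1/(-293)) + (4 - √(12 - 2142))/(-2142)) = 1/(((-120 + 28) - 1/293) - (4 - √(-2130))/2142) = 1/((-92 - 1/293) - (4 - I*√2130)/2142) = 1/(-26957/293 - (4 - I*√2130)/2142) = 1/(-26957/293 + (-2/1071 + I*√2130/2142)) = 1/(-28871533/313803 + I*√2130/2142)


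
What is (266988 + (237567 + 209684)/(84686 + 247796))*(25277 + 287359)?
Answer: 13876216219018506/166241 ≈ 8.3470e+10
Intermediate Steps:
(266988 + (237567 + 209684)/(84686 + 247796))*(25277 + 287359) = (266988 + 447251/332482)*312636 = (88769151467/332482)*312636 = 13876216219018506/166241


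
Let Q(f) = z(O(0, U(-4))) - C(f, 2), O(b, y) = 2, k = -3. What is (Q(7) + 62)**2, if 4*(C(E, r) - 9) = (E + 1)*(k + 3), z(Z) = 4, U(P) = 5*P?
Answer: 3249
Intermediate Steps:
C(E, r) = 9 (C(E, r) = 9 + ((E + 1)*(-3 + 3))/4 = 9 + ((1 + E)*0)/4 = 9 + (1/4)*0 = 9 + 0 = 9)
Q(f) = -5 (Q(f) = 4 - 1*9 = 4 - 9 = -5)
(Q(7) + 62)**2 = (-5 + 62)**2 = 57**2 = 3249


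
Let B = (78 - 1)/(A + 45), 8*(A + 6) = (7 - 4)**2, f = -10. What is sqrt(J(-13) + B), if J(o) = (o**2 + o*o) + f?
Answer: 4*sqrt(2124699)/321 ≈ 18.164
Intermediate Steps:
A = -39/8 (A = -6 + (7 - 4)**2/8 = -6 + (1/8)*3**2 = -6 + (1/8)*9 = -6 + 9/8 = -39/8 ≈ -4.8750)
J(o) = -10 + 2*o**2 (J(o) = (o**2 + o*o) - 10 = (o**2 + o**2) - 10 = 2*o**2 - 10 = -10 + 2*o**2)
B = 616/321 (B = (78 - 1)/(-39/8 + 45) = 77/(321/8) = 77*(8/321) = 616/321 ≈ 1.9190)
sqrt(J(-13) + B) = sqrt((-10 + 2*(-13)**2) + 616/321) = sqrt((-10 + 2*169) + 616/321) = sqrt((-10 + 338) + 616/321) = sqrt(328 + 616/321) = sqrt(105904/321) = 4*sqrt(2124699)/321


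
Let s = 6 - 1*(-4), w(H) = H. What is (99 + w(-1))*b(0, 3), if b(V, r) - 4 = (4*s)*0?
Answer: 392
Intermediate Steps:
s = 10 (s = 6 + 4 = 10)
b(V, r) = 4 (b(V, r) = 4 + (4*10)*0 = 4 + 40*0 = 4 + 0 = 4)
(99 + w(-1))*b(0, 3) = (99 - 1)*4 = 98*4 = 392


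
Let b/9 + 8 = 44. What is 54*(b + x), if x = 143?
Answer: 25218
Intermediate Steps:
b = 324 (b = -72 + 9*44 = -72 + 396 = 324)
54*(b + x) = 54*(324 + 143) = 54*467 = 25218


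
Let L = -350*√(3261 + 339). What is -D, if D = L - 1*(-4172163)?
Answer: -4151163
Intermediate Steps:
L = -21000 (L = -350*√3600 = -350*60 = -21000)
D = 4151163 (D = -21000 - 1*(-4172163) = -21000 + 4172163 = 4151163)
-D = -1*4151163 = -4151163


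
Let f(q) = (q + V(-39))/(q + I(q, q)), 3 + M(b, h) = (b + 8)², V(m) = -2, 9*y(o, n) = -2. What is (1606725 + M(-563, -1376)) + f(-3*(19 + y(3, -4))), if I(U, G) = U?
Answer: 647184661/338 ≈ 1.9147e+6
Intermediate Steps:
y(o, n) = -2/9 (y(o, n) = (⅑)*(-2) = -2/9)
M(b, h) = -3 + (8 + b)² (M(b, h) = -3 + (b + 8)² = -3 + (8 + b)²)
f(q) = (-2 + q)/(2*q) (f(q) = (q - 2)/(q + q) = (-2 + q)/((2*q)) = (-2 + q)*(1/(2*q)) = (-2 + q)/(2*q))
(1606725 + M(-563, -1376)) + f(-3*(19 + y(3, -4))) = (1606725 + (-3 + (8 - 563)²)) + (-2 - 3*(19 - 2/9))/(2*((-3*(19 - 2/9)))) = (1606725 + (-3 + (-555)²)) + (-2 - 3*169/9)/(2*((-3*169/9))) = (1606725 + (-3 + 308025)) + (-2 - 169/3)/(2*(-169/3)) = (1606725 + 308022) + (½)*(-3/169)*(-175/3) = 1914747 + 175/338 = 647184661/338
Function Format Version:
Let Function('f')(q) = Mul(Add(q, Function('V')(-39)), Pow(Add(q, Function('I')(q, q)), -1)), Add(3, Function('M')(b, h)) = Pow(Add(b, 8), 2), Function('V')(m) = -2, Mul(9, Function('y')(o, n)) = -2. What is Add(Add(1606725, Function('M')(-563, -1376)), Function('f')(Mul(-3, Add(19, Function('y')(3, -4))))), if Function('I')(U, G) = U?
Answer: Rational(647184661, 338) ≈ 1.9147e+6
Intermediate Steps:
Function('y')(o, n) = Rational(-2, 9) (Function('y')(o, n) = Mul(Rational(1, 9), -2) = Rational(-2, 9))
Function('M')(b, h) = Add(-3, Pow(Add(8, b), 2)) (Function('M')(b, h) = Add(-3, Pow(Add(b, 8), 2)) = Add(-3, Pow(Add(8, b), 2)))
Function('f')(q) = Mul(Rational(1, 2), Pow(q, -1), Add(-2, q)) (Function('f')(q) = Mul(Add(q, -2), Pow(Add(q, q), -1)) = Mul(Add(-2, q), Pow(Mul(2, q), -1)) = Mul(Add(-2, q), Mul(Rational(1, 2), Pow(q, -1))) = Mul(Rational(1, 2), Pow(q, -1), Add(-2, q)))
Add(Add(1606725, Function('M')(-563, -1376)), Function('f')(Mul(-3, Add(19, Function('y')(3, -4))))) = Add(Add(1606725, Add(-3, Pow(Add(8, -563), 2))), Mul(Rational(1, 2), Pow(Mul(-3, Add(19, Rational(-2, 9))), -1), Add(-2, Mul(-3, Add(19, Rational(-2, 9)))))) = Add(Add(1606725, Add(-3, Pow(-555, 2))), Mul(Rational(1, 2), Pow(Mul(-3, Rational(169, 9)), -1), Add(-2, Mul(-3, Rational(169, 9))))) = Add(Add(1606725, Add(-3, 308025)), Mul(Rational(1, 2), Pow(Rational(-169, 3), -1), Add(-2, Rational(-169, 3)))) = Add(Add(1606725, 308022), Mul(Rational(1, 2), Rational(-3, 169), Rational(-175, 3))) = Add(1914747, Rational(175, 338)) = Rational(647184661, 338)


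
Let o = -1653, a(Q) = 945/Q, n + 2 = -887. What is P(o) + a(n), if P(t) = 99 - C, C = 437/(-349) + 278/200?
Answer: 433475203/4432300 ≈ 97.799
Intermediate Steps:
n = -889 (n = -2 - 887 = -889)
C = 4811/34900 (C = 437*(-1/349) + 278*(1/200) = -437/349 + 139/100 = 4811/34900 ≈ 0.13785)
P(t) = 3450289/34900 (P(t) = 99 - 1*4811/34900 = 99 - 4811/34900 = 3450289/34900)
P(o) + a(n) = 3450289/34900 + 945/(-889) = 3450289/34900 + 945*(-1/889) = 3450289/34900 - 135/127 = 433475203/4432300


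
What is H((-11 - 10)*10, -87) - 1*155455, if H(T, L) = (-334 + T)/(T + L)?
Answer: -46169591/297 ≈ -1.5545e+5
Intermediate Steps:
H(T, L) = (-334 + T)/(L + T)
H((-11 - 10)*10, -87) - 1*155455 = (-334 + (-11 - 10)*10)/(-87 + (-11 - 10)*10) - 1*155455 = (-334 - 21*10)/(-87 - 21*10) - 155455 = (-334 - 210)/(-87 - 210) - 155455 = -544/(-297) - 155455 = -1/297*(-544) - 155455 = 544/297 - 155455 = -46169591/297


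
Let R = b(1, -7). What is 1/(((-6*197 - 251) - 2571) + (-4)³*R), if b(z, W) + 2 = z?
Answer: -1/3940 ≈ -0.00025381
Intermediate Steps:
b(z, W) = -2 + z
R = -1 (R = -2 + 1 = -1)
1/(((-6*197 - 251) - 2571) + (-4)³*R) = 1/(((-6*197 - 251) - 2571) + (-4)³*(-1)) = 1/(((-1182 - 251) - 2571) - 64*(-1)) = 1/((-1433 - 2571) + 64) = 1/(-4004 + 64) = 1/(-3940) = -1/3940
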